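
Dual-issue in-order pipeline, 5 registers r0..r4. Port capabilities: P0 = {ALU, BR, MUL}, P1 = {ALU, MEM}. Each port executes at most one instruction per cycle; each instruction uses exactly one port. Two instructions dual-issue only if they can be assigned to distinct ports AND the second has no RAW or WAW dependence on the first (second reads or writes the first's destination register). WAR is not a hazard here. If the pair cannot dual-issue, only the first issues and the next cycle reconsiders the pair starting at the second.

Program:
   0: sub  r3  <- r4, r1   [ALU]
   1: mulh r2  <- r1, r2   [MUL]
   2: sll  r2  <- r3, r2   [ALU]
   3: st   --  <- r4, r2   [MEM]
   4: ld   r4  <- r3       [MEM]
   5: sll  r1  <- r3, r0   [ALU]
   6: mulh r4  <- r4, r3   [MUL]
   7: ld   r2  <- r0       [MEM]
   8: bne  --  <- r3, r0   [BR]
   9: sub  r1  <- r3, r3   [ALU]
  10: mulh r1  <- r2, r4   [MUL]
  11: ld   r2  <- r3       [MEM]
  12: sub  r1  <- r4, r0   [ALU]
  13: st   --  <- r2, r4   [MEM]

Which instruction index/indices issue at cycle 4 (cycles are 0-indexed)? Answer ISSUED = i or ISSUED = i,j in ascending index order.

  cy0 -> i0&i1 (sub;mulh) 2-wide
  cy1 -> i2 (sll) RAW r2
  cy2 -> i3 (st) no-port MEM/MEM
  cy3 -> i4&i5 (ld;sll) 2-wide
  cy4 -> i6&i7 (mulh;ld) 2-wide
  cy5 -> i8&i9 (bne;sub) 2-wide
  cy6 -> i10&i11 (mulh;ld) 2-wide
  cy7 -> i12&i13 (sub;st) 2-wide

ISSUED = 6,7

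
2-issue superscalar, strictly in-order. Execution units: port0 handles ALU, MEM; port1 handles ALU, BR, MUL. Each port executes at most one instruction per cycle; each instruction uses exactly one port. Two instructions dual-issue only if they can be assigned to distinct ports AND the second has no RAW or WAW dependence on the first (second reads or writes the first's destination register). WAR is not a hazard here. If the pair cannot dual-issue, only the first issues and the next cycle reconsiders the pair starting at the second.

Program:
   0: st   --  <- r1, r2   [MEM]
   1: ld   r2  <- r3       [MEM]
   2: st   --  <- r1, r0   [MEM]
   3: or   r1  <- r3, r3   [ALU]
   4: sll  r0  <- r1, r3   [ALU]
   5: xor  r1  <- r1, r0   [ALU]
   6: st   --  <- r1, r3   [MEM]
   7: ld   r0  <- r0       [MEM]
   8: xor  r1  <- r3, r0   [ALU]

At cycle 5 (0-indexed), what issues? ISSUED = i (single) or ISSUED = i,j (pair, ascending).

#0 head=0: st.MEM i0 no-port MEM/MEM
#1 head=1: ld.MEM i1 no-port MEM/MEM
#2 head=2: st.MEM or.ALU i2/i3 2-wide
#3 head=4: sll.ALU i4 RAW r0
#4 head=5: xor.ALU i5 RAW r1
#5 head=6: st.MEM i6 no-port MEM/MEM
#6 head=7: ld.MEM i7 RAW r0
#7 head=8: xor.ALU i8 tail

ISSUED = 6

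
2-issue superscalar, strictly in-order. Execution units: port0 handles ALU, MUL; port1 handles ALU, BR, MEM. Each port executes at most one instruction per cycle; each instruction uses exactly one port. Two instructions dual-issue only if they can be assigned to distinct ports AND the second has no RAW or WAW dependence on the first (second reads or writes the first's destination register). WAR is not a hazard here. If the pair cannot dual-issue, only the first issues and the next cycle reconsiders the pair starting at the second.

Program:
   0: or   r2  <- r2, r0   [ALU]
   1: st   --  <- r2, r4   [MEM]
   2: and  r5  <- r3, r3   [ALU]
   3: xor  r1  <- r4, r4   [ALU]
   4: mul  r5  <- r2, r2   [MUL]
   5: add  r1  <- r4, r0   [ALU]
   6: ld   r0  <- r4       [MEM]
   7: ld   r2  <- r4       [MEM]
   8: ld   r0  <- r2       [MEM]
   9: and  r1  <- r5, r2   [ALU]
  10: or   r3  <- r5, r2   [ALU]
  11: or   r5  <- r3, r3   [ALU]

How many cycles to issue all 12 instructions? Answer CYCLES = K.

CYCLES = 8

c0: i0 or.ALU  RAW r2
c1: i1,i2 st.MEM+and.ALU  2-wide
c2: i3,i4 xor.ALU+mul.MUL  2-wide
c3: i5,i6 add.ALU+ld.MEM  2-wide
c4: i7 ld.MEM  no-port MEM/MEM
c5: i8,i9 ld.MEM+and.ALU  2-wide
c6: i10 or.ALU  RAW r3
c7: i11 or.ALU  tail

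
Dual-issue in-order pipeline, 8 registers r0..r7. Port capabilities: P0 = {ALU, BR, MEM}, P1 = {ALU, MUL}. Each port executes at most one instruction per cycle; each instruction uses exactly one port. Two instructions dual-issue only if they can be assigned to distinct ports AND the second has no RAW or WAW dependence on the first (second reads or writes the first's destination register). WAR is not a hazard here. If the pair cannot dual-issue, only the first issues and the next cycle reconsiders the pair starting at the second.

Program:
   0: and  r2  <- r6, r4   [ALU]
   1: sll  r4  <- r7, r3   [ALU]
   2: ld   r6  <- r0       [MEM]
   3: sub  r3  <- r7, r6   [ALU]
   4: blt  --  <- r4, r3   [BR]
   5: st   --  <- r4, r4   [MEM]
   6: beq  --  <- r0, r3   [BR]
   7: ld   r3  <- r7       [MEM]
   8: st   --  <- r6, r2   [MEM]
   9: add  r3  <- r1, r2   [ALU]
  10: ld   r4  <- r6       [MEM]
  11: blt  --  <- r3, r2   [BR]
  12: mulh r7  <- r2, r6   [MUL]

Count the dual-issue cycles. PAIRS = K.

PAIRS = 3

t=0 i0&i1:and sll ; dual
t=1 i2:ld ; RAW r6
t=2 i3:sub ; RAW r3
t=3 i4:blt ; no-port BR/MEM
t=4 i5:st ; no-port MEM/BR
t=5 i6:beq ; no-port BR/MEM
t=6 i7:ld ; no-port MEM/MEM
t=7 i8&i9:st add ; dual
t=8 i10:ld ; no-port MEM/BR
t=9 i11&i12:blt mulh ; dual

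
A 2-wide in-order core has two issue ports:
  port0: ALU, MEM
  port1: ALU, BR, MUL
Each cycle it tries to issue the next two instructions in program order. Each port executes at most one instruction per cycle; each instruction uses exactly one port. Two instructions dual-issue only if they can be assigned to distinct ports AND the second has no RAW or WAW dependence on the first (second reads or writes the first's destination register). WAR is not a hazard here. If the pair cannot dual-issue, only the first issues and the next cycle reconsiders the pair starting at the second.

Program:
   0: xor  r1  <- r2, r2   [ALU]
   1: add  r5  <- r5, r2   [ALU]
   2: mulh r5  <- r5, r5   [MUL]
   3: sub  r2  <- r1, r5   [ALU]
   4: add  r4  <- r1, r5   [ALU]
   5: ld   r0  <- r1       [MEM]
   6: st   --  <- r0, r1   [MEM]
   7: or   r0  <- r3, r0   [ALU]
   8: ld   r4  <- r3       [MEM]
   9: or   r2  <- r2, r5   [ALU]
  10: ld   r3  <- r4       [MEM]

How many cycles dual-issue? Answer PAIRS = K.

PAIRS = 4

[0] i0&i1  xor+add  -- pair
[1] i2  mulh  -- RAW r5
[2] i3&i4  sub+add  -- pair
[3] i5  ld  -- no-port MEM/MEM
[4] i6&i7  st+or  -- pair
[5] i8&i9  ld+or  -- pair
[6] i10  ld  -- tail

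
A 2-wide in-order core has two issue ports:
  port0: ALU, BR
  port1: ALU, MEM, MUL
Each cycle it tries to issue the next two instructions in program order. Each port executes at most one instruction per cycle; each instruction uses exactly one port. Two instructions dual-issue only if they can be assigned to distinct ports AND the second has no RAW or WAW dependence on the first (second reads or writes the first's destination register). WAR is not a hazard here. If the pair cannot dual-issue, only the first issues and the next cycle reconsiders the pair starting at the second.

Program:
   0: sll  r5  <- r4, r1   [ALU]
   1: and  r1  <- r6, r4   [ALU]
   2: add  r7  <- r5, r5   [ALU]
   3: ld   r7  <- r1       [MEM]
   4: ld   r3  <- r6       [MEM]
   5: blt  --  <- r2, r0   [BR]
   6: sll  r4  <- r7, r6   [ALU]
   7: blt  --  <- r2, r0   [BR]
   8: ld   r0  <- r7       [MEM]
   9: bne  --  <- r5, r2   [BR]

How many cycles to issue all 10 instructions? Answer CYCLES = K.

0. sll;and @i0/i1  | 2-wide
1. add @i2  | WAW r7
2. ld @i3  | no-port MEM/MEM
3. ld;blt @i4/i5  | 2-wide
4. sll;blt @i6/i7  | 2-wide
5. ld;bne @i8/i9  | 2-wide

CYCLES = 6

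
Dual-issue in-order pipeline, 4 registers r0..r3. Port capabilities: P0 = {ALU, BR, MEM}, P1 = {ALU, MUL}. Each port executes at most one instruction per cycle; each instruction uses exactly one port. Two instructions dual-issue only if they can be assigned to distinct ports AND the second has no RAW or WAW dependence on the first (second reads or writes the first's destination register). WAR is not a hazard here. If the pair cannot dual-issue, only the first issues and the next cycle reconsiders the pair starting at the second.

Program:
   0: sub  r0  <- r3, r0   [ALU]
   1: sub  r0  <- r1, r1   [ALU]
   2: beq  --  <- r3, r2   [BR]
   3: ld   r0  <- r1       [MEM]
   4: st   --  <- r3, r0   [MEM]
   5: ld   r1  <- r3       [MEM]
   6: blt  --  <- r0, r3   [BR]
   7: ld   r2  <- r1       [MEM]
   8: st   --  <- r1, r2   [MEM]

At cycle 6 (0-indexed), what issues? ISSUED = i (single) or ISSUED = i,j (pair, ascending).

ISSUED = 7

0. sub.ALU @i0  | WAW r0
1. sub.ALU+beq.BR @i1,i2  | pair
2. ld.MEM @i3  | no-port MEM/MEM
3. st.MEM @i4  | no-port MEM/MEM
4. ld.MEM @i5  | no-port MEM/BR
5. blt.BR @i6  | no-port BR/MEM
6. ld.MEM @i7  | no-port MEM/MEM
7. st.MEM @i8  | tail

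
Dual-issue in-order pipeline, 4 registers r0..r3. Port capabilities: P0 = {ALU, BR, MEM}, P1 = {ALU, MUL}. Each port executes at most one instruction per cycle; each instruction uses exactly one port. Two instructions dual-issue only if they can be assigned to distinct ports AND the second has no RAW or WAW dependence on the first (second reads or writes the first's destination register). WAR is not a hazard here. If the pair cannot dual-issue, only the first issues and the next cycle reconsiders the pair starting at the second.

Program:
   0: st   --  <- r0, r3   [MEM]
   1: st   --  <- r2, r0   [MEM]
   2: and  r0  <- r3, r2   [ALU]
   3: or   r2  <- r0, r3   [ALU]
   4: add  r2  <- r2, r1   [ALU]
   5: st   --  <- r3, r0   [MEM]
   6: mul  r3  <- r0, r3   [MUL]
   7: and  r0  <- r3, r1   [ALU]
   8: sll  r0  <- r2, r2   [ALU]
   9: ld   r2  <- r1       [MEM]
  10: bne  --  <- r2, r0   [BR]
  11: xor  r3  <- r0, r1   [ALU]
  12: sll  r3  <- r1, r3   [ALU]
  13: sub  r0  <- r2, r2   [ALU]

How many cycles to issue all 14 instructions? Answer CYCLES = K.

t=0 i0:st.MEM ; no-port MEM/MEM
t=1 i1/i2:st.MEM/and.ALU ; pair
t=2 i3:or.ALU ; RAW+WAW r2
t=3 i4/i5:add.ALU/st.MEM ; pair
t=4 i6:mul.MUL ; RAW r3
t=5 i7:and.ALU ; WAW r0
t=6 i8/i9:sll.ALU/ld.MEM ; pair
t=7 i10/i11:bne.BR/xor.ALU ; pair
t=8 i12/i13:sll.ALU/sub.ALU ; pair

CYCLES = 9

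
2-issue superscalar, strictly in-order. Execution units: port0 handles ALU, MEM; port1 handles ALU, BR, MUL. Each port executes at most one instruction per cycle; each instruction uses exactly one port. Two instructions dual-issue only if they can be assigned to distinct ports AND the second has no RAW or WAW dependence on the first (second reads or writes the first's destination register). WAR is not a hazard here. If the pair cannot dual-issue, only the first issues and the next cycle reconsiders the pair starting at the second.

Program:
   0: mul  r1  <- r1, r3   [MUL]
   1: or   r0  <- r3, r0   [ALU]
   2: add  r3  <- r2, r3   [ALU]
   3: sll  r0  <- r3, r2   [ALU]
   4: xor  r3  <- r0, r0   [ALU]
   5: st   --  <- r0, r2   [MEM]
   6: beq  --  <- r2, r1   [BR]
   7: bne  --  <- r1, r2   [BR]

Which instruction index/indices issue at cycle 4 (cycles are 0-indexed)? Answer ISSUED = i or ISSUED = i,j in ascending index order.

ISSUED = 6

0. mul/or @i0+i1  | 2-wide
1. add @i2  | RAW r3
2. sll @i3  | RAW r0
3. xor/st @i4+i5  | 2-wide
4. beq @i6  | no-port BR/BR
5. bne @i7  | tail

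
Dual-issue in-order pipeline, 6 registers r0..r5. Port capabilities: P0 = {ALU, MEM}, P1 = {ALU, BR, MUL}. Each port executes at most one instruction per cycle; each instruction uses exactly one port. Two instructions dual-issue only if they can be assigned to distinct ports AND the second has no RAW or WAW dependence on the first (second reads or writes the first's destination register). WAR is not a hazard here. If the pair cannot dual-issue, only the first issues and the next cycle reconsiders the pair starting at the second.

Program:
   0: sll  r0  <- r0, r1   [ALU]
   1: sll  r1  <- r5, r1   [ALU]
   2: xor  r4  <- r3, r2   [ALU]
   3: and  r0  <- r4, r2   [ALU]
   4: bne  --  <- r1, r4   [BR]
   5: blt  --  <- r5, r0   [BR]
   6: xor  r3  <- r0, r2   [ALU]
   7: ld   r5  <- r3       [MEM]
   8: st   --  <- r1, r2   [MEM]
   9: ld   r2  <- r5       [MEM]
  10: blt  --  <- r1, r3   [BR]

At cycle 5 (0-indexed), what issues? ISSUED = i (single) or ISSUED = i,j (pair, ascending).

#0 head=0: sll.ALU/sll.ALU i0,i1 2-wide
#1 head=2: xor.ALU i2 RAW r4
#2 head=3: and.ALU/bne.BR i3,i4 2-wide
#3 head=5: blt.BR/xor.ALU i5,i6 2-wide
#4 head=7: ld.MEM i7 no-port MEM/MEM
#5 head=8: st.MEM i8 no-port MEM/MEM
#6 head=9: ld.MEM/blt.BR i9,i10 2-wide

ISSUED = 8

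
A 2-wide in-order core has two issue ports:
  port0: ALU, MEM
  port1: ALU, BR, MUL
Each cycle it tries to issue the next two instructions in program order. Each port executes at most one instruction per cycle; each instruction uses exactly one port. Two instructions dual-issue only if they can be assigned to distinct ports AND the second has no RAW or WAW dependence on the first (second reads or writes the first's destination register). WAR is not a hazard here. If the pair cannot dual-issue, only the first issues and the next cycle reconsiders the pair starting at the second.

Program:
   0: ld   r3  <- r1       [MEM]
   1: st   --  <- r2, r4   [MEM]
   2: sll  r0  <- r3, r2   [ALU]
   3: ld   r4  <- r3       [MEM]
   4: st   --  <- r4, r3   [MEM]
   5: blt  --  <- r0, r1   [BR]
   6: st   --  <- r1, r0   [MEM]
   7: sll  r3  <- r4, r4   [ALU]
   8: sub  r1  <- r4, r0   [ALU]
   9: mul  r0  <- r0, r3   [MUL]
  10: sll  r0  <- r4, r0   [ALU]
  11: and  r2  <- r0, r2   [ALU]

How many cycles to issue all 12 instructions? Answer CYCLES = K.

CYCLES = 8

[0] i0  ld  -- no-port MEM/MEM
[1] i1/i2  st/sll  -- pair
[2] i3  ld  -- no-port MEM/MEM
[3] i4/i5  st/blt  -- pair
[4] i6/i7  st/sll  -- pair
[5] i8/i9  sub/mul  -- pair
[6] i10  sll  -- RAW r0
[7] i11  and  -- tail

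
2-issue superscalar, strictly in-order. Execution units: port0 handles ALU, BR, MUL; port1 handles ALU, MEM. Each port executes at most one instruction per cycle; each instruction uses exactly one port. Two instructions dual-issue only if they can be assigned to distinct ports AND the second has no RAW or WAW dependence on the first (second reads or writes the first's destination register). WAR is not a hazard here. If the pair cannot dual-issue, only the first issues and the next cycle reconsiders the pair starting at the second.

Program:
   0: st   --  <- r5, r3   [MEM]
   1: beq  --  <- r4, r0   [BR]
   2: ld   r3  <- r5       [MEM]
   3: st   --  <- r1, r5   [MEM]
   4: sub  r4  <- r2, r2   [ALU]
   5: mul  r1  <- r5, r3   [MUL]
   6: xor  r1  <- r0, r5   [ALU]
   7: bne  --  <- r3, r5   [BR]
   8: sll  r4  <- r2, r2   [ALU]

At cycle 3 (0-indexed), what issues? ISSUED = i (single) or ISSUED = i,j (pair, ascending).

ISSUED = 5

[0] i0&i1  st/beq  -- pair
[1] i2  ld  -- no-port MEM/MEM
[2] i3&i4  st/sub  -- pair
[3] i5  mul  -- WAW r1
[4] i6&i7  xor/bne  -- pair
[5] i8  sll  -- tail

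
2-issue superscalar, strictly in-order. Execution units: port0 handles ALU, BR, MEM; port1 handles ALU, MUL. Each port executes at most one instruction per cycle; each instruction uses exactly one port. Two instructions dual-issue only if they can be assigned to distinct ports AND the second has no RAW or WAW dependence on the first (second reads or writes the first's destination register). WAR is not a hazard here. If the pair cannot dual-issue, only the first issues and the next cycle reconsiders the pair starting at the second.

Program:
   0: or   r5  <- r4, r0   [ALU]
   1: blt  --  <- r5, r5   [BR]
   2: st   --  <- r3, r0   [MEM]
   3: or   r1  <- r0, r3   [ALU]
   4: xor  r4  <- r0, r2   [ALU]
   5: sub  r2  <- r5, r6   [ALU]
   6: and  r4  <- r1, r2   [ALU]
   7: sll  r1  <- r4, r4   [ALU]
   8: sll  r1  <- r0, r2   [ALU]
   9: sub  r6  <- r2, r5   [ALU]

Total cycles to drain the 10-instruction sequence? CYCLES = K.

t=0 i0:or ; RAW r5
t=1 i1:blt ; no-port BR/MEM
t=2 i2&i3:st+or ; 2-wide
t=3 i4&i5:xor+sub ; 2-wide
t=4 i6:and ; RAW r4
t=5 i7:sll ; WAW r1
t=6 i8&i9:sll+sub ; 2-wide

CYCLES = 7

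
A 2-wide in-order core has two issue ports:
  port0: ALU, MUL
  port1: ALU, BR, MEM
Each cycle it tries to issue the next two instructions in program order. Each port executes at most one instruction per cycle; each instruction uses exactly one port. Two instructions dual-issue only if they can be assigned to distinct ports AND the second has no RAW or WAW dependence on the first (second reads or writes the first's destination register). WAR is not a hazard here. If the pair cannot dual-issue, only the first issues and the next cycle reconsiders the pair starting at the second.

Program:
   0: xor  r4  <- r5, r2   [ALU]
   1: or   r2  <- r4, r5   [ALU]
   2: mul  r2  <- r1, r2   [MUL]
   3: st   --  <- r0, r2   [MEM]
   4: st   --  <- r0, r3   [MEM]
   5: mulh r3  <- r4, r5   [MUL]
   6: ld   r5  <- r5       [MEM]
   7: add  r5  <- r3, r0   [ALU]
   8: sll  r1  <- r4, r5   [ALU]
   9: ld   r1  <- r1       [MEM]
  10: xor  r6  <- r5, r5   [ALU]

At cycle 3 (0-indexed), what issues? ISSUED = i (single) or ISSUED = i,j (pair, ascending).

c0: i0 xor.ALU  RAW r4
c1: i1 or.ALU  RAW+WAW r2
c2: i2 mul.MUL  RAW r2
c3: i3 st.MEM  no-port MEM/MEM
c4: i4,i5 st.MEM;mulh.MUL  2-wide
c5: i6 ld.MEM  WAW r5
c6: i7 add.ALU  RAW r5
c7: i8 sll.ALU  RAW+WAW r1
c8: i9,i10 ld.MEM;xor.ALU  2-wide

ISSUED = 3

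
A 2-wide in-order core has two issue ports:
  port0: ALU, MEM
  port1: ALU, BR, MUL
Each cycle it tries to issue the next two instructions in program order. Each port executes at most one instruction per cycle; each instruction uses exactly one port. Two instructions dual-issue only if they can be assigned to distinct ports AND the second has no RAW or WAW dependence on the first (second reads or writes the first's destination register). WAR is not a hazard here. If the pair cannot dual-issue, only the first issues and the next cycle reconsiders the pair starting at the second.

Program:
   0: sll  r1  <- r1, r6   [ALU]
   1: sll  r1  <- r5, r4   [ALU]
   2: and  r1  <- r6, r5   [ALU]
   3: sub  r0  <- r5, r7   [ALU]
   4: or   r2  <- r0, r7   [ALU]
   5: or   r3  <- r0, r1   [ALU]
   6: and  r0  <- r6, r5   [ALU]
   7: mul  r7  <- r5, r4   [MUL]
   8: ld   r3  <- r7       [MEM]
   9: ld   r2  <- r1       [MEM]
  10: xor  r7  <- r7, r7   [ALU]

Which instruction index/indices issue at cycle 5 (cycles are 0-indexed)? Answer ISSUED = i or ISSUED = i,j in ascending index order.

ISSUED = 8

t=0 i0:sll ; WAW r1
t=1 i1:sll ; WAW r1
t=2 i2&i3:and sub ; dual
t=3 i4&i5:or or ; dual
t=4 i6&i7:and mul ; dual
t=5 i8:ld ; no-port MEM/MEM
t=6 i9&i10:ld xor ; dual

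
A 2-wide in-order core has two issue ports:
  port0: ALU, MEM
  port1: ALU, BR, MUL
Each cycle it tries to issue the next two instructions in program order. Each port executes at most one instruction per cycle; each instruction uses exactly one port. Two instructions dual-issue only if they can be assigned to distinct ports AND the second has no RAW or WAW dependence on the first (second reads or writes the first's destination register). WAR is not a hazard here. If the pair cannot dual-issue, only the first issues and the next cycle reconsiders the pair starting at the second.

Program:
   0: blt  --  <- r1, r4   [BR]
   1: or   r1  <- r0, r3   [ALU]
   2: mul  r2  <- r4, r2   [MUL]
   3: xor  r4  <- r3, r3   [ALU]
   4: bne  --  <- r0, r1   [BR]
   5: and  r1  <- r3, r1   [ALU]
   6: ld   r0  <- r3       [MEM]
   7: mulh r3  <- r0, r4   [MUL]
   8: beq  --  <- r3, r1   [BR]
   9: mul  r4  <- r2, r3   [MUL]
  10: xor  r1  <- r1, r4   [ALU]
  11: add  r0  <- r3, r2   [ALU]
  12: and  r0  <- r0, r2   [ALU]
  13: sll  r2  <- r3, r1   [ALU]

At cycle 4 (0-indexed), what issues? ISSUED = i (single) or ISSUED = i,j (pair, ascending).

t=0 i0/i1:blt/or ; dual
t=1 i2/i3:mul/xor ; dual
t=2 i4/i5:bne/and ; dual
t=3 i6:ld ; RAW r0
t=4 i7:mulh ; no-port MUL/BR
t=5 i8:beq ; no-port BR/MUL
t=6 i9:mul ; RAW r4
t=7 i10/i11:xor/add ; dual
t=8 i12/i13:and/sll ; dual

ISSUED = 7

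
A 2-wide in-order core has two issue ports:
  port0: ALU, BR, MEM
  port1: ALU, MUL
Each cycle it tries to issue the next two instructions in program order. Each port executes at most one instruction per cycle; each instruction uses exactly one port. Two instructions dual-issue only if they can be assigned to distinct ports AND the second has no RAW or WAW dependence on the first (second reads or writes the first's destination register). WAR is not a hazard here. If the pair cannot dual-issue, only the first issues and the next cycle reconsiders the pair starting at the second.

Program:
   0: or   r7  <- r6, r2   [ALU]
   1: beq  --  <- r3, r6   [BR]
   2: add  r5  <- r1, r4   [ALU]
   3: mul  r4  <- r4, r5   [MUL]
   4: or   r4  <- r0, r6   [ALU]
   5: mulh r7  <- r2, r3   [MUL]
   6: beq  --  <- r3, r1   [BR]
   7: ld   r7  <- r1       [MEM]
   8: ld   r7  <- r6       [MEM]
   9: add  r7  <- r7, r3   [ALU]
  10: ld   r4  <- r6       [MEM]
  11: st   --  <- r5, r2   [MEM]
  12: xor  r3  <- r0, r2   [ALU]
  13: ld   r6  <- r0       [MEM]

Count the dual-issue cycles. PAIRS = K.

PAIRS = 4

  cy0 -> i0&i1 (or.ALU beq.BR) pair
  cy1 -> i2 (add.ALU) RAW r5
  cy2 -> i3 (mul.MUL) WAW r4
  cy3 -> i4&i5 (or.ALU mulh.MUL) pair
  cy4 -> i6 (beq.BR) no-port BR/MEM
  cy5 -> i7 (ld.MEM) no-port MEM/MEM
  cy6 -> i8 (ld.MEM) RAW+WAW r7
  cy7 -> i9&i10 (add.ALU ld.MEM) pair
  cy8 -> i11&i12 (st.MEM xor.ALU) pair
  cy9 -> i13 (ld.MEM) tail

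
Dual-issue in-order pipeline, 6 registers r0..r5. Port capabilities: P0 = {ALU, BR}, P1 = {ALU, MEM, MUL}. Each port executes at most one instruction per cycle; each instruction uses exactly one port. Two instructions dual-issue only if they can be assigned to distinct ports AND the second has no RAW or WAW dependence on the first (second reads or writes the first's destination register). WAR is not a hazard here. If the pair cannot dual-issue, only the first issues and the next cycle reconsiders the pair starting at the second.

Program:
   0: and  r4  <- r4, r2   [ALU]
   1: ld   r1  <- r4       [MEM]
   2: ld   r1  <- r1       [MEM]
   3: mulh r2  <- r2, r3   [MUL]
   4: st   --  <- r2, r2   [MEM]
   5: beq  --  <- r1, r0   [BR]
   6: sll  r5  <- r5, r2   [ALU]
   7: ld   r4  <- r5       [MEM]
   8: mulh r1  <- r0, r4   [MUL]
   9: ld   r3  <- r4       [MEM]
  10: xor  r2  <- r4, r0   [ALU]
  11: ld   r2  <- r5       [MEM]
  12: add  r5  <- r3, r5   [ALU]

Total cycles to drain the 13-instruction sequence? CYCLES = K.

0. and.ALU @i0  | RAW r4
1. ld.MEM @i1  | no-port MEM/MEM
2. ld.MEM @i2  | no-port MEM/MUL
3. mulh.MUL @i3  | no-port MUL/MEM
4. st.MEM beq.BR @i4&i5  | pair
5. sll.ALU @i6  | RAW r5
6. ld.MEM @i7  | no-port MEM/MUL
7. mulh.MUL @i8  | no-port MUL/MEM
8. ld.MEM xor.ALU @i9&i10  | pair
9. ld.MEM add.ALU @i11&i12  | pair

CYCLES = 10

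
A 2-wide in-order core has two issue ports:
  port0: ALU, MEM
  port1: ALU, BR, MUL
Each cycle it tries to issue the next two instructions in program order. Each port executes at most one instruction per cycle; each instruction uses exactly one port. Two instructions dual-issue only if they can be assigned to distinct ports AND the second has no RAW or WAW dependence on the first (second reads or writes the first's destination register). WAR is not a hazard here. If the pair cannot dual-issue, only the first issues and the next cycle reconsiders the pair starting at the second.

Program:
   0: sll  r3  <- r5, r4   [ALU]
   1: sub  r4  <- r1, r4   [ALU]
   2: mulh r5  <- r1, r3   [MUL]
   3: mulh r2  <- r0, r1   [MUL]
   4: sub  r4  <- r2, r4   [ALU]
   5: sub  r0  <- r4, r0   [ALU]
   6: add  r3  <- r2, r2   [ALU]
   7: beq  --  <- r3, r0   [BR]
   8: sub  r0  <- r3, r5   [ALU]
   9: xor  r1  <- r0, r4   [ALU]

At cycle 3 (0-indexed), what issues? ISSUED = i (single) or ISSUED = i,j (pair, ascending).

ISSUED = 4

#0 head=0: sll.ALU sub.ALU i0+i1 pair
#1 head=2: mulh.MUL i2 no-port MUL/MUL
#2 head=3: mulh.MUL i3 RAW r2
#3 head=4: sub.ALU i4 RAW r4
#4 head=5: sub.ALU add.ALU i5+i6 pair
#5 head=7: beq.BR sub.ALU i7+i8 pair
#6 head=9: xor.ALU i9 tail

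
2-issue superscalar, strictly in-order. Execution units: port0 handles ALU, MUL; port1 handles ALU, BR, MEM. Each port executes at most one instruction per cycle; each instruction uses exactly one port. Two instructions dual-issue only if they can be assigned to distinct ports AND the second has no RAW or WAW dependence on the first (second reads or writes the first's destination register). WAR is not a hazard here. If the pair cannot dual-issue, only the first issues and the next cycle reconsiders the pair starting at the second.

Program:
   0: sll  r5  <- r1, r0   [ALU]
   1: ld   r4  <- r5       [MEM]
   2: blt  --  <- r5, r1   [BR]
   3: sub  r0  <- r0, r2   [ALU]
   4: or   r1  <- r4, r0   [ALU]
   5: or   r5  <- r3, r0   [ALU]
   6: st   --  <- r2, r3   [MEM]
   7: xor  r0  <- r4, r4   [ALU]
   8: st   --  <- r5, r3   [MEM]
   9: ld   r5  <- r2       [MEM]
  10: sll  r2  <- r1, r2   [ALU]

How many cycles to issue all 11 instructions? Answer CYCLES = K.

CYCLES = 7

t=0 i0:sll ; RAW r5
t=1 i1:ld ; no-port MEM/BR
t=2 i2&i3:blt sub ; pair
t=3 i4&i5:or or ; pair
t=4 i6&i7:st xor ; pair
t=5 i8:st ; no-port MEM/MEM
t=6 i9&i10:ld sll ; pair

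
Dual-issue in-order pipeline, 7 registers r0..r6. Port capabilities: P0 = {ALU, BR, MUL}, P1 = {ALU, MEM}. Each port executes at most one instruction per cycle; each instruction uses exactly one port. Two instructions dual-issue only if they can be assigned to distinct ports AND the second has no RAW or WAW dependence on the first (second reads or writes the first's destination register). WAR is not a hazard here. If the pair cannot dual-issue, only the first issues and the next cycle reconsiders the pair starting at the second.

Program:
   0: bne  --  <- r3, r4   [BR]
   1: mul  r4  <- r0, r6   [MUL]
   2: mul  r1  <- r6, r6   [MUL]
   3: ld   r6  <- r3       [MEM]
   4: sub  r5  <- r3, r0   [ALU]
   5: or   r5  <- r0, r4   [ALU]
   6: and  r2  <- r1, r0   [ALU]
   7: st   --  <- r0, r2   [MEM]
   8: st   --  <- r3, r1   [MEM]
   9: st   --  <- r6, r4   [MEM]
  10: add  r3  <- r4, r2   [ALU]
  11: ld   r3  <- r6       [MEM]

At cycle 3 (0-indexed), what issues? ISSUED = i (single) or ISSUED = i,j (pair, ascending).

ISSUED = 4

t=0 i0:bne ; no-port BR/MUL
t=1 i1:mul ; no-port MUL/MUL
t=2 i2,i3:mul ld ; pair
t=3 i4:sub ; WAW r5
t=4 i5,i6:or and ; pair
t=5 i7:st ; no-port MEM/MEM
t=6 i8:st ; no-port MEM/MEM
t=7 i9,i10:st add ; pair
t=8 i11:ld ; tail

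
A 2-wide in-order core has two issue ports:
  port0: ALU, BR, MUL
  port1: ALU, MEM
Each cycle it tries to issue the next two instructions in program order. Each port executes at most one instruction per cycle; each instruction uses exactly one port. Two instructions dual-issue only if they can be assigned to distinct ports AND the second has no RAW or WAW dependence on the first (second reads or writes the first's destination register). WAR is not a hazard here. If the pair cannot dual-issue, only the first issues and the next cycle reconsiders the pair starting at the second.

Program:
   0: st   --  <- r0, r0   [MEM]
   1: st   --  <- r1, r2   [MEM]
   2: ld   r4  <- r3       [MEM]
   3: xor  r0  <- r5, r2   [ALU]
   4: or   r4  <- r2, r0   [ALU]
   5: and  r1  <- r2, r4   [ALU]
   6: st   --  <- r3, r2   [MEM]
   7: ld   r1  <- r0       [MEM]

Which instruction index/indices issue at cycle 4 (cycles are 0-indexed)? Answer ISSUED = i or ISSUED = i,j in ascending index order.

t=0 i0:st ; no-port MEM/MEM
t=1 i1:st ; no-port MEM/MEM
t=2 i2&i3:ld+xor ; pair
t=3 i4:or ; RAW r4
t=4 i5&i6:and+st ; pair
t=5 i7:ld ; tail

ISSUED = 5,6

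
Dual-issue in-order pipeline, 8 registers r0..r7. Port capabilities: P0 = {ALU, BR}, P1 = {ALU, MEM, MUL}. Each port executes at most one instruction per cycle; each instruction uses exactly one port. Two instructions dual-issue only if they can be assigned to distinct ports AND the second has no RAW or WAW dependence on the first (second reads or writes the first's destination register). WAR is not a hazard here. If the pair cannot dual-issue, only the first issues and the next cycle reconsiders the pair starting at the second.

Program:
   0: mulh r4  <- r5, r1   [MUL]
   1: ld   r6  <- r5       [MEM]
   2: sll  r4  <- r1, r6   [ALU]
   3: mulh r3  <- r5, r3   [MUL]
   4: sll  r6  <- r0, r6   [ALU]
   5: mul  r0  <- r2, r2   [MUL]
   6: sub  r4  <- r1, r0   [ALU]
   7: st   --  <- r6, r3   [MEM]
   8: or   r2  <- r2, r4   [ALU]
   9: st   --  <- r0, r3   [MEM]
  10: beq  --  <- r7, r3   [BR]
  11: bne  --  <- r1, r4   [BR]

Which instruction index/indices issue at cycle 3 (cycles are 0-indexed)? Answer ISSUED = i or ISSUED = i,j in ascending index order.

ISSUED = 4,5

t=0 i0:mulh ; no-port MUL/MEM
t=1 i1:ld ; RAW r6
t=2 i2+i3:sll/mulh ; dual
t=3 i4+i5:sll/mul ; dual
t=4 i6+i7:sub/st ; dual
t=5 i8+i9:or/st ; dual
t=6 i10:beq ; no-port BR/BR
t=7 i11:bne ; tail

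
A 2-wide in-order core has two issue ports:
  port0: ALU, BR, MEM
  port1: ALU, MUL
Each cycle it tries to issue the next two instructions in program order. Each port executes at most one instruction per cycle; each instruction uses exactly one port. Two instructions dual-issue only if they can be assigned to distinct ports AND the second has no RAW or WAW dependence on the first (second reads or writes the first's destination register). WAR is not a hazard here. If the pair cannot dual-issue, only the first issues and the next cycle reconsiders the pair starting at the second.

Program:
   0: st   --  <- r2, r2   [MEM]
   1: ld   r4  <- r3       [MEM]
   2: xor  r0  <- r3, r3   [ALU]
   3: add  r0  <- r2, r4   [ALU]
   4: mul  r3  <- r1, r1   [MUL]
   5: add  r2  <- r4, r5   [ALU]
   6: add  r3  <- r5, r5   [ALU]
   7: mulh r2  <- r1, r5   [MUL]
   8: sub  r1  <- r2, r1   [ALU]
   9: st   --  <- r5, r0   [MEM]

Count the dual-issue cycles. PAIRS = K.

0. st.MEM @i0  | no-port MEM/MEM
1. ld.MEM xor.ALU @i1,i2  | dual
2. add.ALU mul.MUL @i3,i4  | dual
3. add.ALU add.ALU @i5,i6  | dual
4. mulh.MUL @i7  | RAW r2
5. sub.ALU st.MEM @i8,i9  | dual

PAIRS = 4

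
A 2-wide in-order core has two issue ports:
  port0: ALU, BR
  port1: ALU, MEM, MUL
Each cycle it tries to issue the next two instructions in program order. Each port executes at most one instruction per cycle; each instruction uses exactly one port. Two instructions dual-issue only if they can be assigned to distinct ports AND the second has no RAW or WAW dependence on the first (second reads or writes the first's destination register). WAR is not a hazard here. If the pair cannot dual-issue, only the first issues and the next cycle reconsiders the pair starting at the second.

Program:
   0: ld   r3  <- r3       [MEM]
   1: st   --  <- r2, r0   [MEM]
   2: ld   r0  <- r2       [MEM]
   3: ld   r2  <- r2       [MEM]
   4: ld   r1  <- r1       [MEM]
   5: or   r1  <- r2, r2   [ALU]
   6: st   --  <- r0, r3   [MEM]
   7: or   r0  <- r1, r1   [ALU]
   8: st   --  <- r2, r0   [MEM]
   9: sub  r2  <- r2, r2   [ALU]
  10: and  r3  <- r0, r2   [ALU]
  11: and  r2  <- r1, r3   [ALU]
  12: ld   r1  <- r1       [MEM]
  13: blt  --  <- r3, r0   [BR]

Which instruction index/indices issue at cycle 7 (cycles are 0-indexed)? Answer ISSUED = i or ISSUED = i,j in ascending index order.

[0] i0  ld.MEM  -- no-port MEM/MEM
[1] i1  st.MEM  -- no-port MEM/MEM
[2] i2  ld.MEM  -- no-port MEM/MEM
[3] i3  ld.MEM  -- no-port MEM/MEM
[4] i4  ld.MEM  -- WAW r1
[5] i5/i6  or.ALU st.MEM  -- dual
[6] i7  or.ALU  -- RAW r0
[7] i8/i9  st.MEM sub.ALU  -- dual
[8] i10  and.ALU  -- RAW r3
[9] i11/i12  and.ALU ld.MEM  -- dual
[10] i13  blt.BR  -- tail

ISSUED = 8,9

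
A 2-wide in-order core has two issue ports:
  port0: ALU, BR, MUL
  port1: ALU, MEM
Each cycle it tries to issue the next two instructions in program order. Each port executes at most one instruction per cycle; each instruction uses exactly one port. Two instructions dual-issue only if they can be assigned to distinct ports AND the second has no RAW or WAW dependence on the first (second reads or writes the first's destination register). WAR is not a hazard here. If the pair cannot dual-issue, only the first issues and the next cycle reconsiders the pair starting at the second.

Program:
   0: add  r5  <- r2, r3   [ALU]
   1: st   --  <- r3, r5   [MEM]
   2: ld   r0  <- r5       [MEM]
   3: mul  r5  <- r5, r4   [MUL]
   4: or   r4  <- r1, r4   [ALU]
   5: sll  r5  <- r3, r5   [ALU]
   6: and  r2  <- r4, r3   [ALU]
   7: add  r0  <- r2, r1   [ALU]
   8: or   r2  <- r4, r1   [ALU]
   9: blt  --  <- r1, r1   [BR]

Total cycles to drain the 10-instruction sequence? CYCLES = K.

c0: i0 add.ALU  RAW r5
c1: i1 st.MEM  no-port MEM/MEM
c2: i2,i3 ld.MEM/mul.MUL  dual
c3: i4,i5 or.ALU/sll.ALU  dual
c4: i6 and.ALU  RAW r2
c5: i7,i8 add.ALU/or.ALU  dual
c6: i9 blt.BR  tail

CYCLES = 7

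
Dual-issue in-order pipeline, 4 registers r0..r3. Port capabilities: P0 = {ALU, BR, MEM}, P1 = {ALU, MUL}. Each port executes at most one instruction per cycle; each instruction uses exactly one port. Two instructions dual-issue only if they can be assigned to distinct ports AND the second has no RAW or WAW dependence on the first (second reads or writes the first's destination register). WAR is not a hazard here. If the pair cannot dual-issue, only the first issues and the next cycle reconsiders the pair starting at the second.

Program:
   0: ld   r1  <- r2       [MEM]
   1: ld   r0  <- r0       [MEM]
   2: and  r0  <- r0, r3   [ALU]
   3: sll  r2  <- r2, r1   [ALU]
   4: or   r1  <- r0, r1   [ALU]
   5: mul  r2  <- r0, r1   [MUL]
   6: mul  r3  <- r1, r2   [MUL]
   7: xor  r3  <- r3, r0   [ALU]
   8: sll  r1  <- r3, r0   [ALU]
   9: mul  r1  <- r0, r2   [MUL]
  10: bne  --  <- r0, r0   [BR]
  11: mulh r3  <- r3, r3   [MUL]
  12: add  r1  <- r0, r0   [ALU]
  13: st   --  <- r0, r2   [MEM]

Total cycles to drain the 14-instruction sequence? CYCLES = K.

c0: i0 ld  no-port MEM/MEM
c1: i1 ld  RAW+WAW r0
c2: i2&i3 and;sll  pair
c3: i4 or  RAW r1
c4: i5 mul  no-port MUL/MUL
c5: i6 mul  RAW+WAW r3
c6: i7 xor  RAW r3
c7: i8 sll  WAW r1
c8: i9&i10 mul;bne  pair
c9: i11&i12 mulh;add  pair
c10: i13 st  tail

CYCLES = 11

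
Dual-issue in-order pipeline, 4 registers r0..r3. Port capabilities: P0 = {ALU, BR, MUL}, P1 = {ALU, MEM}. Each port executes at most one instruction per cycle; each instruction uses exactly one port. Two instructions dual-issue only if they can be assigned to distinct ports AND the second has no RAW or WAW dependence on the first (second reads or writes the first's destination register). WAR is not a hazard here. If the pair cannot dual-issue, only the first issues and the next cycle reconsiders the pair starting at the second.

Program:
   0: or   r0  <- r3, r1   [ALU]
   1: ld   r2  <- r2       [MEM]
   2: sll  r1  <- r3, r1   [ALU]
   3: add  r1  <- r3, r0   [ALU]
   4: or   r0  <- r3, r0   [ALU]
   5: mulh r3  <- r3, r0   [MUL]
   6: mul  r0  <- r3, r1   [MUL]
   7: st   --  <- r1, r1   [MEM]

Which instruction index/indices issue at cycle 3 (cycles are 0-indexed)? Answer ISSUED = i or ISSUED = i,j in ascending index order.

ISSUED = 5

[0] i0,i1  or.ALU ld.MEM  -- 2-wide
[1] i2  sll.ALU  -- WAW r1
[2] i3,i4  add.ALU or.ALU  -- 2-wide
[3] i5  mulh.MUL  -- no-port MUL/MUL
[4] i6,i7  mul.MUL st.MEM  -- 2-wide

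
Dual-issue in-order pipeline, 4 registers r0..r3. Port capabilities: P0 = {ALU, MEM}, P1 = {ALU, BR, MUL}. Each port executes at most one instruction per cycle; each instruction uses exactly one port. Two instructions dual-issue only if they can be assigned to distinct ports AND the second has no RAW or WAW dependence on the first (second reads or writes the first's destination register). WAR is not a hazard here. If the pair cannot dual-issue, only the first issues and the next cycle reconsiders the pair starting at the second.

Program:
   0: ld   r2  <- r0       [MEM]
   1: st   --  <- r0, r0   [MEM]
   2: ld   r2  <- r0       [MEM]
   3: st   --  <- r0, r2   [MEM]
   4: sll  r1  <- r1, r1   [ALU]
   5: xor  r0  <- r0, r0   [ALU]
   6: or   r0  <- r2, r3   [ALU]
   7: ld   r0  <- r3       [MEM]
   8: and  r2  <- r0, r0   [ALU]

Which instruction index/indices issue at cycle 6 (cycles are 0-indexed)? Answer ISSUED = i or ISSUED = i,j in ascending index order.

ISSUED = 7

[0] i0  ld  -- no-port MEM/MEM
[1] i1  st  -- no-port MEM/MEM
[2] i2  ld  -- no-port MEM/MEM
[3] i3,i4  st+sll  -- pair
[4] i5  xor  -- WAW r0
[5] i6  or  -- WAW r0
[6] i7  ld  -- RAW r0
[7] i8  and  -- tail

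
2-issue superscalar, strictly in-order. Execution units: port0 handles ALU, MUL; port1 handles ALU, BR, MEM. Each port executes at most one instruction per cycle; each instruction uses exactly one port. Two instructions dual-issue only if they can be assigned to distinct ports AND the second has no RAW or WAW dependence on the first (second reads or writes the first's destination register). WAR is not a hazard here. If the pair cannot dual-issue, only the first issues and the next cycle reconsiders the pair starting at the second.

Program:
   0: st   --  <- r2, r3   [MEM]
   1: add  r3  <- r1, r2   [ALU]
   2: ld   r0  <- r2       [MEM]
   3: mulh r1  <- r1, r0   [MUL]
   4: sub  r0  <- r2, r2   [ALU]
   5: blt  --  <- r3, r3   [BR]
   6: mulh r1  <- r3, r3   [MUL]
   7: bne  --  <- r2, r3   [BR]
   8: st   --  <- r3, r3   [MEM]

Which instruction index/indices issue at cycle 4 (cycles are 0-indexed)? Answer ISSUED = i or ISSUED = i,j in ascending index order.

c0: i0&i1 st.MEM+add.ALU  2-wide
c1: i2 ld.MEM  RAW r0
c2: i3&i4 mulh.MUL+sub.ALU  2-wide
c3: i5&i6 blt.BR+mulh.MUL  2-wide
c4: i7 bne.BR  no-port BR/MEM
c5: i8 st.MEM  tail

ISSUED = 7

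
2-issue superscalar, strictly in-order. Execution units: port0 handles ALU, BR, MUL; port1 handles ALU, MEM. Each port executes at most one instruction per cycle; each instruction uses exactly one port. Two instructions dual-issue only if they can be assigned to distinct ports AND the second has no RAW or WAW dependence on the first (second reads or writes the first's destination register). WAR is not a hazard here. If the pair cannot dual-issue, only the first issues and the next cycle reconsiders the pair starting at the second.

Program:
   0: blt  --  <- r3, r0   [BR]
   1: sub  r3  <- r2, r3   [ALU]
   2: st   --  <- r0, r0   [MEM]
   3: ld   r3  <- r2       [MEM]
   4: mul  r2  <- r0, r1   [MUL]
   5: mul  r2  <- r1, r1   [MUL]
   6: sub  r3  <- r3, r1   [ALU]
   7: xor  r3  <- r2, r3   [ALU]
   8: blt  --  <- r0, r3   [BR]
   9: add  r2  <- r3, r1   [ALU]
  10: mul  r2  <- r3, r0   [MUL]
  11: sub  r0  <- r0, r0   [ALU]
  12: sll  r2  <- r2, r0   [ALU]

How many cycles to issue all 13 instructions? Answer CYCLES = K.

CYCLES = 8

t=0 i0+i1:blt.BR+sub.ALU ; dual
t=1 i2:st.MEM ; no-port MEM/MEM
t=2 i3+i4:ld.MEM+mul.MUL ; dual
t=3 i5+i6:mul.MUL+sub.ALU ; dual
t=4 i7:xor.ALU ; RAW r3
t=5 i8+i9:blt.BR+add.ALU ; dual
t=6 i10+i11:mul.MUL+sub.ALU ; dual
t=7 i12:sll.ALU ; tail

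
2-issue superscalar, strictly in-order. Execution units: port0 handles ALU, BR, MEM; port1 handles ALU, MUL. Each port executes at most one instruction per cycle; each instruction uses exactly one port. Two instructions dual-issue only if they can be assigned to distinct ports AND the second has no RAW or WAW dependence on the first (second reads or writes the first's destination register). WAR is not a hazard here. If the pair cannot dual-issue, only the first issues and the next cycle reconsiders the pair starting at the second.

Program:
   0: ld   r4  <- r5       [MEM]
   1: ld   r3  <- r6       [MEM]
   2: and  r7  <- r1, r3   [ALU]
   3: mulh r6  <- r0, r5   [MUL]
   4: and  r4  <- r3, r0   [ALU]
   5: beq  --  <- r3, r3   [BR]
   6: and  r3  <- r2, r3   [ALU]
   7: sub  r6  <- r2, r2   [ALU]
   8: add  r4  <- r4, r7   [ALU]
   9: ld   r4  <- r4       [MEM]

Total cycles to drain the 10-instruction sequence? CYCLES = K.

[0] i0  ld  -- no-port MEM/MEM
[1] i1  ld  -- RAW r3
[2] i2/i3  and+mulh  -- 2-wide
[3] i4/i5  and+beq  -- 2-wide
[4] i6/i7  and+sub  -- 2-wide
[5] i8  add  -- RAW+WAW r4
[6] i9  ld  -- tail

CYCLES = 7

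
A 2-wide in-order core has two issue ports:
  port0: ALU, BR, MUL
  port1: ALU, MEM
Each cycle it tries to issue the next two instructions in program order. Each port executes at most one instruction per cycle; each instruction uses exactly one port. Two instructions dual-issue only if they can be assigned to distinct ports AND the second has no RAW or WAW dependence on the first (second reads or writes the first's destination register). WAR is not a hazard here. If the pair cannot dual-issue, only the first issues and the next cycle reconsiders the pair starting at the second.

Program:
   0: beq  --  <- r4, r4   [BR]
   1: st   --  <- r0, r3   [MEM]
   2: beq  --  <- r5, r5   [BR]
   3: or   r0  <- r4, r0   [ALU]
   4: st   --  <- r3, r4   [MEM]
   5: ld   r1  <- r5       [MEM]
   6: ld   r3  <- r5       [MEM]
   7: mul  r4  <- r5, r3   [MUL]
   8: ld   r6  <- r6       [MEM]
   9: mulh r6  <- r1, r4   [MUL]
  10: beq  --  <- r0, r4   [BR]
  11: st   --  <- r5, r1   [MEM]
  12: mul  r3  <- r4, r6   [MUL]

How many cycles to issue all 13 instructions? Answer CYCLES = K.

CYCLES = 9

[0] i0,i1  beq st  -- dual
[1] i2,i3  beq or  -- dual
[2] i4  st  -- no-port MEM/MEM
[3] i5  ld  -- no-port MEM/MEM
[4] i6  ld  -- RAW r3
[5] i7,i8  mul ld  -- dual
[6] i9  mulh  -- no-port MUL/BR
[7] i10,i11  beq st  -- dual
[8] i12  mul  -- tail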